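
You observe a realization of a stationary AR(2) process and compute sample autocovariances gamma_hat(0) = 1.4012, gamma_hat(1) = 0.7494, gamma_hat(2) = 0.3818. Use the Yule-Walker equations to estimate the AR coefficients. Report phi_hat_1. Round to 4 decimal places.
\hat\phi_{1} = 0.5450

The Yule-Walker equations for an AR(p) process read, in matrix form,
  Gamma_p phi = r_p,   with   (Gamma_p)_{ij} = gamma(|i - j|),
                       (r_p)_i = gamma(i),   i,j = 1..p.
Substitute the sample gammas (Toeplitz matrix and right-hand side of size 2):
  Gamma_p = [[1.4012, 0.7494], [0.7494, 1.4012]]
  r_p     = [0.7494, 0.3818]
Written out:
  1.4012 phi_1 + 0.7494 phi_2 = 0.7494
  0.7494 phi_1 + 1.4012 phi_2 = 0.3818
Solve by Cramer's rule:
  det = gamma(0)^2 - gamma(1)^2 = (1.4012)^2 - (0.7494)^2 = 1.96336144 - 0.56160036 = 1.40176108
  phi_hat_1 = [gamma(1) gamma(0) - gamma(1) gamma(2)] / det = [(0.7494)(1.4012) - (0.7494)(0.3818)] / 1.40176108 = 0.76393836 / 1.40176108 = 0.545
  phi_hat_2 = [gamma(0) gamma(2) - gamma(1)^2] / det = [(1.4012)(0.3818) - (0.7494)^2] / 1.40176108 = -0.0266222 / 1.40176108 = -0.019
So phi_hat = [0.5450, -0.0190].
Therefore phi_hat_1 = 0.5450.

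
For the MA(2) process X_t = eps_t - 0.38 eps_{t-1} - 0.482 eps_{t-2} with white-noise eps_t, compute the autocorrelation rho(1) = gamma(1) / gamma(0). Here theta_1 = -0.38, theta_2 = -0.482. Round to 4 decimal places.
\rho(1) = -0.1430

For an MA(q) process with theta_0 = 1, the autocovariance is
  gamma(k) = sigma^2 * sum_{i=0..q-k} theta_i * theta_{i+k},
and rho(k) = gamma(k) / gamma(0). Sigma^2 cancels.
  numerator   = (1)*(-0.38) + (-0.38)*(-0.482) = -0.19684.
  denominator = (1)^2 + (-0.38)^2 + (-0.482)^2 = 1.376724.
  rho(1) = -0.19684 / 1.376724 = -0.1430.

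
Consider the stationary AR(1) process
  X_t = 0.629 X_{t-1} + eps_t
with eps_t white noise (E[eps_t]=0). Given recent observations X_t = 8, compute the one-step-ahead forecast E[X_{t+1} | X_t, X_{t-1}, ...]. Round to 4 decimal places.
E[X_{t+1} \mid \mathcal F_t] = 5.0320

For an AR(p) model X_t = c + sum_i phi_i X_{t-i} + eps_t, the
one-step-ahead conditional mean is
  E[X_{t+1} | X_t, ...] = c + sum_i phi_i X_{t+1-i}.
Substitute known values:
  E[X_{t+1} | ...] = (0.629) * (8)
                   = 5.0320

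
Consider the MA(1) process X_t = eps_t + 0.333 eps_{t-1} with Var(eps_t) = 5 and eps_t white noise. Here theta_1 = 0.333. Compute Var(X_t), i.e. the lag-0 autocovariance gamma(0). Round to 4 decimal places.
\gamma(0) = 5.5544

For an MA(q) process X_t = eps_t + sum_i theta_i eps_{t-i} with
Var(eps_t) = sigma^2, the variance is
  gamma(0) = sigma^2 * (1 + sum_i theta_i^2).
  sum_i theta_i^2 = (0.333)^2 = 0.110889.
  gamma(0) = 5 * (1 + 0.110889) = 5 * 1.110889 = 5.554445, which rounds to 5.5544.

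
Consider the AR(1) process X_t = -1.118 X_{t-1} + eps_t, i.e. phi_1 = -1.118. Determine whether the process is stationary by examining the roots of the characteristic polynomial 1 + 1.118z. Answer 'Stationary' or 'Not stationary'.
\text{Not stationary}

The AR(p) characteristic polynomial is P(z) = 1 + 1.118z.
Stationarity requires all roots to lie outside the unit circle, i.e. |z| > 1 for every root.
This is linear in z: 1 + (1.118) z = 0  =>  z = -1/(1.118) = -0.894454,  |z| = 0.894454.
Moduli of all roots: 0.8945.
All moduli strictly greater than 1? No.
Verdict: Not stationary.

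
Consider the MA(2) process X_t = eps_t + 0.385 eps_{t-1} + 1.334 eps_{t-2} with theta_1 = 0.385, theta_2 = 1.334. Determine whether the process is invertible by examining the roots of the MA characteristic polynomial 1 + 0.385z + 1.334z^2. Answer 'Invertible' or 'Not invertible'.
\text{Not invertible}

The MA(q) characteristic polynomial is P(z) = 1 + 0.385z + 1.334z^2.
Invertibility requires all roots to lie outside the unit circle, i.e. |z| > 1 for every root.
Set 1 + (0.385) z + (1.334) z^2 = 0, i.e. a z^2 + b z + c = 0 with a = 1.334, b = 0.385, c = 1.
Discriminant D = b^2 - 4ac = (0.385)^2 - 4*(1.334)*1 = 0.148225 - (5.336) = -5.187775.
D < 0, so the roots are the complex-conjugate pair z = (-b +/- i sqrt(-D)) / (2a) = -0.1443 +/- 0.8537i.
For a conjugate pair |z|^2 = z * conj(z) = (product of roots) = c/a = 1/(1.334) = 0.749625, so |z| = sqrt(0.749625) = 0.8658 for both roots.
Moduli of all roots: 0.8658, 0.8658.
All moduli strictly greater than 1? No.
Verdict: Not invertible.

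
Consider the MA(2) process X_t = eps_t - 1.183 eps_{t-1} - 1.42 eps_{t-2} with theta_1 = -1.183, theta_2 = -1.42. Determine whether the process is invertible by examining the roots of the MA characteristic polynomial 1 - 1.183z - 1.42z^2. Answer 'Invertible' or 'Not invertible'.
\text{Not invertible}

The MA(q) characteristic polynomial is P(z) = 1 - 1.183z - 1.42z^2.
Invertibility requires all roots to lie outside the unit circle, i.e. |z| > 1 for every root.
Set 1 + (-1.183) z + (-1.42) z^2 = 0, i.e. a z^2 + b z + c = 0 with a = -1.42, b = -1.183, c = 1.
Discriminant D = b^2 - 4ac = (-1.183)^2 - 4*(-1.42)*1 = 1.399489 - (-5.68) = 7.079489.
D >= 0, so the roots are real: z = (-b +/- sqrt(D)) / (2a) = (1.183 +/- 2.660731) / (-2.84).
  z_1 = (1.183 + 2.660731) / (-2.84) = -1.3534,   |z_1| = 1.3534.
  z_2 = (1.183 - 2.660731) / (-2.84) = 0.5203,   |z_2| = 0.5203.
Moduli of all roots: 1.3534, 0.5203.
All moduli strictly greater than 1? No.
Verdict: Not invertible.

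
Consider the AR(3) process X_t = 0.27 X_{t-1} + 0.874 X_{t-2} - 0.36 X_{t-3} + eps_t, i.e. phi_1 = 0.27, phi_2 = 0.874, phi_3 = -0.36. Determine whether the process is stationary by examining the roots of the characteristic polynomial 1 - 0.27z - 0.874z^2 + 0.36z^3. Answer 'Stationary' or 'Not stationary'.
\text{Stationary}

The AR(p) characteristic polynomial is P(z) = 1 - 0.27z - 0.874z^2 + 0.36z^3.
Stationarity requires all roots to lie outside the unit circle, i.e. |z| > 1 for every root.
Degree 3: look for a simple real root z0 first, then factor out (1 - z/z0) and solve the remaining quadratic.
Testing z0 = 1.25: P(1.25) = 1 + (-0.27)(1.25) + (-0.874)(1.25)^2 + (0.36)(1.25)^3
  = 1 + (-0.3375) + (-1.365625) + (0.703125) = 0.  So z_0 = 1.25 is a root, |z_0| = 1.25.
Divide out the factor (1 - 0.8 z) = (1 - z/z0) (since 1/z0 = 0.8):
  P(z) = (1 - 0.8 z)(1 + (0.53) z + (-0.45) z^2)
  [check: z-coef 0.53 - (0.8) = -0.27; z^2-coef -0.45 - (0.8)(0.53) = -0.874; z^3-coef -(0.8)(-0.45) = 0.36.]
Remaining roots from the quadratic factor 1 + (0.53) z + (-0.45) z^2:
  Set 1 + (0.53) z + (-0.45) z^2 = 0, i.e. a z^2 + b z + c = 0 with a = -0.45, b = 0.53, c = 1.
  Discriminant D = b^2 - 4ac = (0.53)^2 - 4*(-0.45)*1 = 0.2809 - (-1.8) = 2.0809.
  D >= 0, so the roots are real: z = (-b +/- sqrt(D)) / (2a) = (-0.53 +/- 1.442532) / (-0.9).
    z_1 = (-0.53 + 1.442532) / (-0.9) = -1.0139,   |z_1| = 1.0139.
    z_2 = (-0.53 - 1.442532) / (-0.9) = 2.1917,   |z_2| = 2.1917.
Moduli of all roots: 1.2500, 1.0139, 2.1917.
All moduli strictly greater than 1? Yes.
Verdict: Stationary.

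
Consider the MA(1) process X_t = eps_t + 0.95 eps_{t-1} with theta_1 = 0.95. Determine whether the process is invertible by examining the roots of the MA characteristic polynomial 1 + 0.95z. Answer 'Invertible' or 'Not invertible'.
\text{Invertible}

The MA(q) characteristic polynomial is P(z) = 1 + 0.95z.
Invertibility requires all roots to lie outside the unit circle, i.e. |z| > 1 for every root.
This is linear in z: 1 + (0.95) z = 0  =>  z = -1/(0.95) = -1.052632,  |z| = 1.052632.
Moduli of all roots: 1.0526.
All moduli strictly greater than 1? Yes.
Verdict: Invertible.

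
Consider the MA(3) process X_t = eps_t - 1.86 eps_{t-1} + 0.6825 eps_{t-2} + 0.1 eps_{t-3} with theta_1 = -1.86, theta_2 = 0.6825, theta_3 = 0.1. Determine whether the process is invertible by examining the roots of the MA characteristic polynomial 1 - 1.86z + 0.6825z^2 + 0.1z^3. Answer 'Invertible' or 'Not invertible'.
\text{Not invertible}

The MA(q) characteristic polynomial is P(z) = 1 - 1.86z + 0.6825z^2 + 0.1z^3.
Invertibility requires all roots to lie outside the unit circle, i.e. |z| > 1 for every root.
Degree 3: look for a simple real root z0 first, then factor out (1 - z/z0) and solve the remaining quadratic.
Testing z0 = 0.8: P(0.8) = 1 + (-1.86)(0.8) + (0.6825)(0.8)^2 + (0.1)(0.8)^3
  = 1 + (-1.488) + (0.4368) + (0.0512) = 0.  So z_0 = 0.8 is a root, |z_0| = 0.8.
Divide out the factor (1 - 1.25 z) = (1 - z/z0) (since 1/z0 = 1.25):
  P(z) = (1 - 1.25 z)(1 + (-0.61) z + (-0.08) z^2)
  [check: z-coef -0.61 - (1.25) = -1.86; z^2-coef -0.08 - (1.25)(-0.61) = 0.6825; z^3-coef -(1.25)(-0.08) = 0.1.]
Remaining roots from the quadratic factor 1 + (-0.61) z + (-0.08) z^2:
  Set 1 + (-0.61) z + (-0.08) z^2 = 0, i.e. a z^2 + b z + c = 0 with a = -0.08, b = -0.61, c = 1.
  Discriminant D = b^2 - 4ac = (-0.61)^2 - 4*(-0.08)*1 = 0.3721 - (-0.32) = 0.6921.
  D >= 0, so the roots are real: z = (-b +/- sqrt(D)) / (2a) = (0.61 +/- 0.831925) / (-0.16).
    z_1 = (0.61 + 0.831925) / (-0.16) = -9.012,   |z_1| = 9.012.
    z_2 = (0.61 - 0.831925) / (-0.16) = 1.387,   |z_2| = 1.387.
Moduli of all roots: 0.8000, 9.0120, 1.3870.
All moduli strictly greater than 1? No.
Verdict: Not invertible.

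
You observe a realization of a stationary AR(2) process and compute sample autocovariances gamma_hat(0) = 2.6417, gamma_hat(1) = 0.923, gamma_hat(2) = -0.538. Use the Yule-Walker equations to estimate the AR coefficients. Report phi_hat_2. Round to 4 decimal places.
\hat\phi_{2} = -0.3710

The Yule-Walker equations for an AR(p) process read, in matrix form,
  Gamma_p phi = r_p,   with   (Gamma_p)_{ij} = gamma(|i - j|),
                       (r_p)_i = gamma(i),   i,j = 1..p.
Substitute the sample gammas (Toeplitz matrix and right-hand side of size 2):
  Gamma_p = [[2.6417, 0.923], [0.923, 2.6417]]
  r_p     = [0.923, -0.538]
Written out:
  2.6417 phi_1 + 0.923 phi_2 = 0.923
  0.923 phi_1 + 2.6417 phi_2 = -0.538
Solve by Cramer's rule:
  det = gamma(0)^2 - gamma(1)^2 = (2.6417)^2 - (0.923)^2 = 6.97857889 - 0.851929 = 6.12664989
  phi_hat_1 = [gamma(1) gamma(0) - gamma(1) gamma(2)] / det = [(0.923)(2.6417) - (0.923)(-0.538)] / 6.12664989 = 2.9348631 / 6.12664989 = 0.479
  phi_hat_2 = [gamma(0) gamma(2) - gamma(1)^2] / det = [(2.6417)(-0.538) - (0.923)^2] / 6.12664989 = -2.2731636 / 6.12664989 = -0.371
So phi_hat = [0.4790, -0.3710].
Therefore phi_hat_2 = -0.3710.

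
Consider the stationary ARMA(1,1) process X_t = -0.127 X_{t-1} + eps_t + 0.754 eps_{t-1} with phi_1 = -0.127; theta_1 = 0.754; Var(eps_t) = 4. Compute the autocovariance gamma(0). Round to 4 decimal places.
\gamma(0) = 5.5983

Multiply the model equation by X_{t-k} and take expectations. With theta_0 = psi_0 = 1 and psi_j the MA(infinity) weights, this gives
  gamma(k) - sum_i phi_i gamma(k-i) = c_k,
  c_k = sigma^2 * sum_{j=k..q} theta_j psi_{j-k}   (c_k = 0 for k > q),
using gamma(-m) = gamma(m).
psi-weights needed (psi_j = theta_j + sum_i phi_i psi_{j-i}):
  psi_1 = theta_1 + phi_1 = 0.754 + (-0.127) = 0.627
Right-hand sides:
  c_0 = sigma^2 (1 + theta_1 psi_1) = 4 * (1 + (0.754)(0.627)) = 4 * 1.472758 = 5.891032
  c_1 = sigma^2 theta_1 = 4 * (0.754) = 3.016
  c_2 = 0
Equations for k = 0 and k = 1 (AR order 1):
  gamma(0) = phi_1 gamma(1) + c_0
  gamma(1) = phi_1 gamma(0) + c_1
Substituting the second into the first: gamma(0) (1 - phi_1^2) = c_0 + phi_1 c_1, so
  gamma(0) = (c_0 + phi_1 c_1) / (1 - phi_1^2) = (5.891032 + (-0.127)(3.016)) / (1 - (-0.127)^2) = 5.508 / 0.983871 = 5.598295.
Therefore gamma(0) = 5.5983 (to 4 decimal places).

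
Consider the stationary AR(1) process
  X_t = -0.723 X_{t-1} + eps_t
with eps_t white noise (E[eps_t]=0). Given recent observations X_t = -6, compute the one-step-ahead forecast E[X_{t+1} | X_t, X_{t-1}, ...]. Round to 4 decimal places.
E[X_{t+1} \mid \mathcal F_t] = 4.3380

For an AR(p) model X_t = c + sum_i phi_i X_{t-i} + eps_t, the
one-step-ahead conditional mean is
  E[X_{t+1} | X_t, ...] = c + sum_i phi_i X_{t+1-i}.
Substitute known values:
  E[X_{t+1} | ...] = (-0.723) * (-6)
                   = 4.3380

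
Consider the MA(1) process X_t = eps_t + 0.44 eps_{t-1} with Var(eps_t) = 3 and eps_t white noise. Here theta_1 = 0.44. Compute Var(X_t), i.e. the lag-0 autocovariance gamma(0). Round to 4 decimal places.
\gamma(0) = 3.5808

For an MA(q) process X_t = eps_t + sum_i theta_i eps_{t-i} with
Var(eps_t) = sigma^2, the variance is
  gamma(0) = sigma^2 * (1 + sum_i theta_i^2).
  sum_i theta_i^2 = (0.44)^2 = 0.1936.
  gamma(0) = 3 * (1 + 0.1936) = 3 * 1.1936 = 3.5808.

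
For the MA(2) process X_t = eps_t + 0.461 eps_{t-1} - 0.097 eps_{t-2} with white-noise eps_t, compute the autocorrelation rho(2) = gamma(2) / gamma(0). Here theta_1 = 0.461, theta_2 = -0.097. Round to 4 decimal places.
\rho(2) = -0.0794

For an MA(q) process with theta_0 = 1, the autocovariance is
  gamma(k) = sigma^2 * sum_{i=0..q-k} theta_i * theta_{i+k},
and rho(k) = gamma(k) / gamma(0). Sigma^2 cancels.
  numerator   = (1)*(-0.097) = -0.097.
  denominator = (1)^2 + (0.461)^2 + (-0.097)^2 = 1.22193.
  rho(2) = -0.097 / 1.22193 = -0.0794.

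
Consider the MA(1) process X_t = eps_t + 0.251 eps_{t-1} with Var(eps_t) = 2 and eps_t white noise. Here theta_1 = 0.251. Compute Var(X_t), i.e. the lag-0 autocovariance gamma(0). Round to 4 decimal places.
\gamma(0) = 2.1260

For an MA(q) process X_t = eps_t + sum_i theta_i eps_{t-i} with
Var(eps_t) = sigma^2, the variance is
  gamma(0) = sigma^2 * (1 + sum_i theta_i^2).
  sum_i theta_i^2 = (0.251)^2 = 0.063001.
  gamma(0) = 2 * (1 + 0.063001) = 2 * 1.063001 = 2.126002, which rounds to 2.1260.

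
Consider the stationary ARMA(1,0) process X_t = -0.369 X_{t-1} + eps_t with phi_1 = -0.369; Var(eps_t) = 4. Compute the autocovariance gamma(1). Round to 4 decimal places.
\gamma(1) = -1.7087

Multiply the model equation by X_{t-k} and take expectations. With theta_0 = psi_0 = 1 and psi_j the MA(infinity) weights, this gives
  gamma(k) - sum_i phi_i gamma(k-i) = c_k,
  c_k = sigma^2 * sum_{j=k..q} theta_j psi_{j-k}   (c_k = 0 for k > q),
using gamma(-m) = gamma(m).
Pure AR (q = 0): c_0 = sigma^2 = 4, c_k = 0 for k >= 1.
Equations for k = 0 and k = 1 (AR order 1):
  gamma(0) = phi_1 gamma(1) + c_0
  gamma(1) = phi_1 gamma(0) + c_1
Substituting the second into the first: gamma(0) (1 - phi_1^2) = c_0 + phi_1 c_1, so
  gamma(0) = c_0 / (1 - phi_1^2) = 4 / (1 - (-0.369)^2) = 4 / 0.863839 = 4.630492.
  gamma(1) = phi_1 gamma(0) = (-0.369)(4.630492) = -1.708652.
Therefore gamma(1) = -1.7087 (to 4 decimal places).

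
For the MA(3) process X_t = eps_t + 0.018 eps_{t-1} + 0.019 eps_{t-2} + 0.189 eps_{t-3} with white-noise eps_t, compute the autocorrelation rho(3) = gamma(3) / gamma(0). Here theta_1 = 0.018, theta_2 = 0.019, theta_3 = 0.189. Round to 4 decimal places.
\rho(3) = 0.1824

For an MA(q) process with theta_0 = 1, the autocovariance is
  gamma(k) = sigma^2 * sum_{i=0..q-k} theta_i * theta_{i+k},
and rho(k) = gamma(k) / gamma(0). Sigma^2 cancels.
  numerator   = (1)*(0.189) = 0.189.
  denominator = (1)^2 + (0.018)^2 + (0.019)^2 + (0.189)^2 = 1.036406.
  rho(3) = 0.189 / 1.036406 = 0.1824.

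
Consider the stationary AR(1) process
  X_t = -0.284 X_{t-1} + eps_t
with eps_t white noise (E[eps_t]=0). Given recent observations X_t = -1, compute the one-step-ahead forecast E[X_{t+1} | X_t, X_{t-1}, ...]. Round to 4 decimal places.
E[X_{t+1} \mid \mathcal F_t] = 0.2840

For an AR(p) model X_t = c + sum_i phi_i X_{t-i} + eps_t, the
one-step-ahead conditional mean is
  E[X_{t+1} | X_t, ...] = c + sum_i phi_i X_{t+1-i}.
Substitute known values:
  E[X_{t+1} | ...] = (-0.284) * (-1)
                   = 0.2840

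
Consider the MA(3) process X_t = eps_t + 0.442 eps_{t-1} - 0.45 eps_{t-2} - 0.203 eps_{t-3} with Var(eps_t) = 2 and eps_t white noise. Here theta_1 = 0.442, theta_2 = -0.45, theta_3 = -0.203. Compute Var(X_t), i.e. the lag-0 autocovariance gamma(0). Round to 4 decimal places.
\gamma(0) = 2.8781

For an MA(q) process X_t = eps_t + sum_i theta_i eps_{t-i} with
Var(eps_t) = sigma^2, the variance is
  gamma(0) = sigma^2 * (1 + sum_i theta_i^2).
  sum_i theta_i^2 = (0.442)^2 + (-0.45)^2 + (-0.203)^2 = 0.195364 + 0.2025 + 0.041209 = 0.439073.
  gamma(0) = 2 * (1 + 0.439073) = 2 * 1.439073 = 2.878146, which rounds to 2.8781.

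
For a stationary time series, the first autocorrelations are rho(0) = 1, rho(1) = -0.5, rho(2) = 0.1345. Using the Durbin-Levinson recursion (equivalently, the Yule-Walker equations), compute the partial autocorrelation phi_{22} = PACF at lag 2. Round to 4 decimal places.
\phi_{22} = -0.1540

The PACF at lag k is phi_{kk}, the last component of the solution
to the Yule-Walker system G_k phi = r_k where
  (G_k)_{ij} = rho(|i - j|), (r_k)_i = rho(i), i,j = 1..k.
Equivalently, Durbin-Levinson gives phi_{kk} iteratively:
  phi_{11} = rho(1)
  phi_{kk} = [rho(k) - sum_{j=1..k-1} phi_{k-1,j} rho(k-j)]
            / [1 - sum_{j=1..k-1} phi_{k-1,j} rho(j)],
  phi_{k,j} = phi_{k-1,j} - phi_{kk} phi_{k-1,k-j},  j = 1..k-1.
Step k = 1:
  phi_11 = rho(1) = -0.5.
Step k = 2:
  phi_22 = [rho(2) - phi_11 rho(1)] / [1 - phi_11 rho(1)] = [0.1345 - (-0.5)(-0.5)] / [1 - (-0.5)(-0.5)]
         = -0.1155 / 0.75 = -0.154.
Therefore phi_{22} = -0.1540.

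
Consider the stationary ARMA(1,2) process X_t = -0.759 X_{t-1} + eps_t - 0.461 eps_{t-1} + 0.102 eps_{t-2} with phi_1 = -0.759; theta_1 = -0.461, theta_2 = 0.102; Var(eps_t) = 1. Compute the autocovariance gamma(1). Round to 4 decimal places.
\gamma(1) = -4.3662

Multiply the model equation by X_{t-k} and take expectations. With theta_0 = psi_0 = 1 and psi_j the MA(infinity) weights, this gives
  gamma(k) - sum_i phi_i gamma(k-i) = c_k,
  c_k = sigma^2 * sum_{j=k..q} theta_j psi_{j-k}   (c_k = 0 for k > q),
using gamma(-m) = gamma(m).
psi-weights needed (psi_j = theta_j + sum_i phi_i psi_{j-i}):
  psi_1 = theta_1 + phi_1 = -0.461 + (-0.759) = -1.22
  psi_2 = theta_2 + phi_1 psi_1 = 0.102 + (-0.759)(-1.22) = 1.02798
Right-hand sides:
  c_0 = sigma^2 (1 + theta_1 psi_1 + theta_2 psi_2) = 1 * (1 + (-0.461)(-1.22) + (0.102)(1.02798)) = 1 * 1.667274 = 1.667274
  c_1 = sigma^2 (theta_1 + theta_2 psi_1) = 1 * (-0.461 + (0.102)(-1.22)) = -0.58544
  c_2 = sigma^2 theta_2 = 1 * (0.102) = 0.102
Equations for k = 0 and k = 1 (AR order 1):
  gamma(0) = phi_1 gamma(1) + c_0
  gamma(1) = phi_1 gamma(0) + c_1
Substituting the second into the first: gamma(0) (1 - phi_1^2) = c_0 + phi_1 c_1, so
  gamma(0) = (c_0 + phi_1 c_1) / (1 - phi_1^2) = (1.667274 + (-0.759)(-0.58544)) / (1 - (-0.759)^2) = 2.111623 / 0.423919 = 4.981194.
  gamma(1) = phi_1 gamma(0) + c_1 = (-0.759)(4.981194) + (-0.58544) = -4.366166.
Therefore gamma(1) = -4.3662 (to 4 decimal places).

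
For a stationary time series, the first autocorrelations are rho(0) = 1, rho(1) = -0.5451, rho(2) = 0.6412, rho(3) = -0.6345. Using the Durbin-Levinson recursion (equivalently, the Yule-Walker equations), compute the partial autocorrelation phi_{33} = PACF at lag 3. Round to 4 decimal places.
\phi_{33} = -0.3541

The PACF at lag k is phi_{kk}, the last component of the solution
to the Yule-Walker system G_k phi = r_k where
  (G_k)_{ij} = rho(|i - j|), (r_k)_i = rho(i), i,j = 1..k.
Equivalently, Durbin-Levinson gives phi_{kk} iteratively:
  phi_{11} = rho(1)
  phi_{kk} = [rho(k) - sum_{j=1..k-1} phi_{k-1,j} rho(k-j)]
            / [1 - sum_{j=1..k-1} phi_{k-1,j} rho(j)],
  phi_{k,j} = phi_{k-1,j} - phi_{kk} phi_{k-1,k-j},  j = 1..k-1.
Step k = 1:
  phi_11 = rho(1) = -0.5451.
Step k = 2:
  phi_22 = [rho(2) - phi_11 rho(1)] / [1 - phi_11 rho(1)] = [0.6412 - (-0.5451)(-0.5451)] / [1 - (-0.5451)(-0.5451)]
         = 0.34406599 / 0.70286599 = 0.489519.
  Update: phi_21 = phi_11 - phi_22 phi_11 = -0.5451 - (0.489519)(-0.5451) = -0.278263.
Step k = 3:
  phi_33 = [rho(3) - phi_21 rho(2) - phi_22 rho(1)] / [1 - phi_21 rho(1) - phi_22 rho(2)]
    numerator   = -0.6345 - (-0.278263)(0.6412) - (0.489519)(-0.5451) = -0.18924091
    denominator = 1 - (-0.278263)(-0.5451) - (0.489519)(0.6412) = 0.53443928
  phi_33 = -0.18924091 / 0.53443928 = -0.3541.
Therefore phi_{33} = -0.3541.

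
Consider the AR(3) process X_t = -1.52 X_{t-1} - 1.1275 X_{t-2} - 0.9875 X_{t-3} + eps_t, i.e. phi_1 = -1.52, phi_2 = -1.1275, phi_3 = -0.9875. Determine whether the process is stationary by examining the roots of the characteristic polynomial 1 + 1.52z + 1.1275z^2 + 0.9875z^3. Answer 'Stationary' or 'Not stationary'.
\text{Not stationary}

The AR(p) characteristic polynomial is P(z) = 1 + 1.52z + 1.1275z^2 + 0.9875z^3.
Stationarity requires all roots to lie outside the unit circle, i.e. |z| > 1 for every root.
Degree 3: look for a simple real root z0 first, then factor out (1 - z/z0) and solve the remaining quadratic.
Testing z0 = -0.8: P(-0.8) = 1 + (1.52)(-0.8) + (1.1275)(-0.8)^2 + (0.9875)(-0.8)^3
  = 1 + (-1.216) + (0.7216) + (-0.5056) = 0.  So z_0 = -0.8 is a root, |z_0| = 0.8.
Divide out the factor (1 + 1.25 z) = (1 - z/z0) (since 1/z0 = -1.25):
  P(z) = (1 + 1.25 z)(1 + (0.27) z + (0.79) z^2)
  [check: z-coef 0.27 - (-1.25) = 1.52; z^2-coef 0.79 - (-1.25)(0.27) = 1.1275; z^3-coef -(-1.25)(0.79) = 0.9875.]
Remaining roots from the quadratic factor 1 + (0.27) z + (0.79) z^2:
  Set 1 + (0.27) z + (0.79) z^2 = 0, i.e. a z^2 + b z + c = 0 with a = 0.79, b = 0.27, c = 1.
  Discriminant D = b^2 - 4ac = (0.27)^2 - 4*(0.79)*1 = 0.0729 - (3.16) = -3.0871.
  D < 0, so the roots are the complex-conjugate pair z = (-b +/- i sqrt(-D)) / (2a) = -0.1709 +/- 1.112i.
  For a conjugate pair |z|^2 = z * conj(z) = (product of roots) = c/a = 1/(0.79) = 1.265823, so |z| = sqrt(1.265823) = 1.1251 for both roots.
Moduli of all roots: 0.8000, 1.1251, 1.1251.
All moduli strictly greater than 1? No.
Verdict: Not stationary.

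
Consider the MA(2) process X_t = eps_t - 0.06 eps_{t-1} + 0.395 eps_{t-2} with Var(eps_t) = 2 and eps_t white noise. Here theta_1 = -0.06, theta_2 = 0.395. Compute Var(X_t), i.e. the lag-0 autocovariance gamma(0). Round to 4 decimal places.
\gamma(0) = 2.3193

For an MA(q) process X_t = eps_t + sum_i theta_i eps_{t-i} with
Var(eps_t) = sigma^2, the variance is
  gamma(0) = sigma^2 * (1 + sum_i theta_i^2).
  sum_i theta_i^2 = (-0.06)^2 + (0.395)^2 = 0.0036 + 0.156025 = 0.159625.
  gamma(0) = 2 * (1 + 0.159625) = 2 * 1.159625 = 2.31925, which rounds to 2.3193.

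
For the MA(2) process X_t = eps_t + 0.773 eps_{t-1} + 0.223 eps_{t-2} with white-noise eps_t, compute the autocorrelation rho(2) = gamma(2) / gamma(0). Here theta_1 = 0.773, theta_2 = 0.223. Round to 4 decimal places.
\rho(2) = 0.1354

For an MA(q) process with theta_0 = 1, the autocovariance is
  gamma(k) = sigma^2 * sum_{i=0..q-k} theta_i * theta_{i+k},
and rho(k) = gamma(k) / gamma(0). Sigma^2 cancels.
  numerator   = (1)*(0.223) = 0.223.
  denominator = (1)^2 + (0.773)^2 + (0.223)^2 = 1.647258.
  rho(2) = 0.223 / 1.647258 = 0.1354.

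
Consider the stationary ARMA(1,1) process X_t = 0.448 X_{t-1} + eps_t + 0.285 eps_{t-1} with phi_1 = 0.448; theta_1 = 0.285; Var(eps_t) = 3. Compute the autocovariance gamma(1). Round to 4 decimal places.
\gamma(1) = 3.1024

Multiply the model equation by X_{t-k} and take expectations. With theta_0 = psi_0 = 1 and psi_j the MA(infinity) weights, this gives
  gamma(k) - sum_i phi_i gamma(k-i) = c_k,
  c_k = sigma^2 * sum_{j=k..q} theta_j psi_{j-k}   (c_k = 0 for k > q),
using gamma(-m) = gamma(m).
psi-weights needed (psi_j = theta_j + sum_i phi_i psi_{j-i}):
  psi_1 = theta_1 + phi_1 = 0.285 + (0.448) = 0.733
Right-hand sides:
  c_0 = sigma^2 (1 + theta_1 psi_1) = 3 * (1 + (0.285)(0.733)) = 3 * 1.208905 = 3.626715
  c_1 = sigma^2 theta_1 = 3 * (0.285) = 0.855
  c_2 = 0
Equations for k = 0 and k = 1 (AR order 1):
  gamma(0) = phi_1 gamma(1) + c_0
  gamma(1) = phi_1 gamma(0) + c_1
Substituting the second into the first: gamma(0) (1 - phi_1^2) = c_0 + phi_1 c_1, so
  gamma(0) = (c_0 + phi_1 c_1) / (1 - phi_1^2) = (3.626715 + (0.448)(0.855)) / (1 - (0.448)^2) = 4.009755 / 0.799296 = 5.016608.
  gamma(1) = phi_1 gamma(0) + c_1 = (0.448)(5.016608) + (0.855) = 3.102441.
Therefore gamma(1) = 3.1024 (to 4 decimal places).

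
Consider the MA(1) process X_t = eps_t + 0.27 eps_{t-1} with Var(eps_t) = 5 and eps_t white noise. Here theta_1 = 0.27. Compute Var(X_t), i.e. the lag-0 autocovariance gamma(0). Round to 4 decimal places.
\gamma(0) = 5.3645

For an MA(q) process X_t = eps_t + sum_i theta_i eps_{t-i} with
Var(eps_t) = sigma^2, the variance is
  gamma(0) = sigma^2 * (1 + sum_i theta_i^2).
  sum_i theta_i^2 = (0.27)^2 = 0.0729.
  gamma(0) = 5 * (1 + 0.0729) = 5 * 1.0729 = 5.3645.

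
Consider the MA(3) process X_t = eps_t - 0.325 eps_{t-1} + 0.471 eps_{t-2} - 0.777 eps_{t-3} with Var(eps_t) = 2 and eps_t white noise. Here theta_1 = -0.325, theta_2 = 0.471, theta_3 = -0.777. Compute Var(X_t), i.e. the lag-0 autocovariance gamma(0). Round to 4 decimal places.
\gamma(0) = 3.8624

For an MA(q) process X_t = eps_t + sum_i theta_i eps_{t-i} with
Var(eps_t) = sigma^2, the variance is
  gamma(0) = sigma^2 * (1 + sum_i theta_i^2).
  sum_i theta_i^2 = (-0.325)^2 + (0.471)^2 + (-0.777)^2 = 0.105625 + 0.221841 + 0.603729 = 0.931195.
  gamma(0) = 2 * (1 + 0.931195) = 2 * 1.931195 = 3.86239, which rounds to 3.8624.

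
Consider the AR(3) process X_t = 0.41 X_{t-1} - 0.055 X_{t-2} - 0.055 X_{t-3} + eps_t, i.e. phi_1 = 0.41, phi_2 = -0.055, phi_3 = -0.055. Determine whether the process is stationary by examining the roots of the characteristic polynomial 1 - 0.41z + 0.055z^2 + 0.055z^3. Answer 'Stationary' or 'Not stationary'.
\text{Stationary}

The AR(p) characteristic polynomial is P(z) = 1 - 0.41z + 0.055z^2 + 0.055z^3.
Stationarity requires all roots to lie outside the unit circle, i.e. |z| > 1 for every root.
Degree 3: look for a simple real root z0 first, then factor out (1 - z/z0) and solve the remaining quadratic.
Testing z0 = -4: P(-4) = 1 + (-0.41)(-4) + (0.055)(-4)^2 + (0.055)(-4)^3
  = 1 + (1.64) + (0.88) + (-3.52) = 0.  So z_0 = -4 is a root, |z_0| = 4.
Divide out the factor (1 + 0.25 z) = (1 - z/z0) (since 1/z0 = -0.25):
  P(z) = (1 + 0.25 z)(1 + (-0.66) z + (0.22) z^2)
  [check: z-coef -0.66 - (-0.25) = -0.41; z^2-coef 0.22 - (-0.25)(-0.66) = 0.055; z^3-coef -(-0.25)(0.22) = 0.055.]
Remaining roots from the quadratic factor 1 + (-0.66) z + (0.22) z^2:
  Set 1 + (-0.66) z + (0.22) z^2 = 0, i.e. a z^2 + b z + c = 0 with a = 0.22, b = -0.66, c = 1.
  Discriminant D = b^2 - 4ac = (-0.66)^2 - 4*(0.22)*1 = 0.4356 - (0.88) = -0.4444.
  D < 0, so the roots are the complex-conjugate pair z = (-b +/- i sqrt(-D)) / (2a) = 1.5 +/- 1.5151i.
  For a conjugate pair |z|^2 = z * conj(z) = (product of roots) = c/a = 1/(0.22) = 4.545455, so |z| = sqrt(4.545455) = 2.132 for both roots.
Moduli of all roots: 4.0000, 2.1320, 2.1320.
All moduli strictly greater than 1? Yes.
Verdict: Stationary.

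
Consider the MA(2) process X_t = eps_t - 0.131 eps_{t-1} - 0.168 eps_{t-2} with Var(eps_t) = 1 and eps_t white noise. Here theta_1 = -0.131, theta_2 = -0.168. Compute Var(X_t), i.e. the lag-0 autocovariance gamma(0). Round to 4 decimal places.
\gamma(0) = 1.0454

For an MA(q) process X_t = eps_t + sum_i theta_i eps_{t-i} with
Var(eps_t) = sigma^2, the variance is
  gamma(0) = sigma^2 * (1 + sum_i theta_i^2).
  sum_i theta_i^2 = (-0.131)^2 + (-0.168)^2 = 0.017161 + 0.028224 = 0.045385.
  gamma(0) = 1 * (1 + 0.045385) = 1 * 1.045385 = 1.045385, which rounds to 1.0454.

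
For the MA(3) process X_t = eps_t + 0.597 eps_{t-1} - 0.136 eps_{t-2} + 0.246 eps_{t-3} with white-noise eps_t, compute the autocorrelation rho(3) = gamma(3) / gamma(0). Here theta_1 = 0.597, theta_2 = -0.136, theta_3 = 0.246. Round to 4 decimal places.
\rho(3) = 0.1714

For an MA(q) process with theta_0 = 1, the autocovariance is
  gamma(k) = sigma^2 * sum_{i=0..q-k} theta_i * theta_{i+k},
and rho(k) = gamma(k) / gamma(0). Sigma^2 cancels.
  numerator   = (1)*(0.246) = 0.246.
  denominator = (1)^2 + (0.597)^2 + (-0.136)^2 + (0.246)^2 = 1.435421.
  rho(3) = 0.246 / 1.435421 = 0.1714.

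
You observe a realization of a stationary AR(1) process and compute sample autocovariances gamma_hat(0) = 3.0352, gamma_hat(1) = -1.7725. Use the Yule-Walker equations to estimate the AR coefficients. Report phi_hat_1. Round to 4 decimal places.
\hat\phi_{1} = -0.5840

The Yule-Walker equations for an AR(p) process read, in matrix form,
  Gamma_p phi = r_p,   with   (Gamma_p)_{ij} = gamma(|i - j|),
                       (r_p)_i = gamma(i),   i,j = 1..p.
Substitute the sample gammas (Toeplitz matrix and right-hand side of size 1):
  Gamma_p = [[3.0352]]
  r_p     = [-1.7725]
With p = 1 this is the single equation gamma(0) phi_1 = gamma(1):
  phi_hat_1 = gamma(1) / gamma(0) = -1.7725 / 3.0352 = -0.5840.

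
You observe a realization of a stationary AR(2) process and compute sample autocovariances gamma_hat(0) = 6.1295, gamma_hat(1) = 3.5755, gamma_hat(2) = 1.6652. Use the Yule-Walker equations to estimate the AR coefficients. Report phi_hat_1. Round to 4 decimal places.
\hat\phi_{1} = 0.6440

The Yule-Walker equations for an AR(p) process read, in matrix form,
  Gamma_p phi = r_p,   with   (Gamma_p)_{ij} = gamma(|i - j|),
                       (r_p)_i = gamma(i),   i,j = 1..p.
Substitute the sample gammas (Toeplitz matrix and right-hand side of size 2):
  Gamma_p = [[6.1295, 3.5755], [3.5755, 6.1295]]
  r_p     = [3.5755, 1.6652]
Written out:
  6.1295 phi_1 + 3.5755 phi_2 = 3.5755
  3.5755 phi_1 + 6.1295 phi_2 = 1.6652
Solve by Cramer's rule:
  det = gamma(0)^2 - gamma(1)^2 = (6.1295)^2 - (3.5755)^2 = 37.57077025 - 12.78420025 = 24.78657
  phi_hat_1 = [gamma(1) gamma(0) - gamma(1) gamma(2)] / det = [(3.5755)(6.1295) - (3.5755)(1.6652)] / 24.78657 = 15.96210465 / 24.78657 = 0.644
  phi_hat_2 = [gamma(0) gamma(2) - gamma(1)^2] / det = [(6.1295)(1.6652) - (3.5755)^2] / 24.78657 = -2.57735685 / 24.78657 = -0.104
So phi_hat = [0.6440, -0.1040].
Therefore phi_hat_1 = 0.6440.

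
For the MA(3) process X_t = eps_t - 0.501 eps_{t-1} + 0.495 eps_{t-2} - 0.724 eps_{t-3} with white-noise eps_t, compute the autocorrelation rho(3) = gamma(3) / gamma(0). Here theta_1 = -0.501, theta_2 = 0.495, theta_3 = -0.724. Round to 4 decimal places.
\rho(3) = -0.3584

For an MA(q) process with theta_0 = 1, the autocovariance is
  gamma(k) = sigma^2 * sum_{i=0..q-k} theta_i * theta_{i+k},
and rho(k) = gamma(k) / gamma(0). Sigma^2 cancels.
  numerator   = (1)*(-0.724) = -0.724.
  denominator = (1)^2 + (-0.501)^2 + (0.495)^2 + (-0.724)^2 = 2.020202.
  rho(3) = -0.724 / 2.020202 = -0.3584.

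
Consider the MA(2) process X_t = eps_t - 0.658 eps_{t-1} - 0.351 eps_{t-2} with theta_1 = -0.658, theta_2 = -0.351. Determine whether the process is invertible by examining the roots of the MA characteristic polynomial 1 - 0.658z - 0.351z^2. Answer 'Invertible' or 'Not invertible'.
\text{Not invertible}

The MA(q) characteristic polynomial is P(z) = 1 - 0.658z - 0.351z^2.
Invertibility requires all roots to lie outside the unit circle, i.e. |z| > 1 for every root.
Set 1 + (-0.658) z + (-0.351) z^2 = 0, i.e. a z^2 + b z + c = 0 with a = -0.351, b = -0.658, c = 1.
Discriminant D = b^2 - 4ac = (-0.658)^2 - 4*(-0.351)*1 = 0.432964 - (-1.404) = 1.836964.
D >= 0, so the roots are real: z = (-b +/- sqrt(D)) / (2a) = (0.658 +/- 1.355346) / (-0.702).
  z_1 = (0.658 + 1.355346) / (-0.702) = -2.868,   |z_1| = 2.868.
  z_2 = (0.658 - 1.355346) / (-0.702) = 0.9934,   |z_2| = 0.9934.
Moduli of all roots: 2.8680, 0.9934.
All moduli strictly greater than 1? No.
Verdict: Not invertible.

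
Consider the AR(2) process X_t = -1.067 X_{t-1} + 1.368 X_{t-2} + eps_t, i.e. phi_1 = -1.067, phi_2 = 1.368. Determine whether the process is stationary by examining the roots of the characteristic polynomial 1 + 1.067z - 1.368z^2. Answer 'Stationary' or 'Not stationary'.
\text{Not stationary}

The AR(p) characteristic polynomial is P(z) = 1 + 1.067z - 1.368z^2.
Stationarity requires all roots to lie outside the unit circle, i.e. |z| > 1 for every root.
Set 1 + (1.067) z + (-1.368) z^2 = 0, i.e. a z^2 + b z + c = 0 with a = -1.368, b = 1.067, c = 1.
Discriminant D = b^2 - 4ac = (1.067)^2 - 4*(-1.368)*1 = 1.138489 - (-5.472) = 6.610489.
D >= 0, so the roots are real: z = (-b +/- sqrt(D)) / (2a) = (-1.067 +/- 2.571087) / (-2.736).
  z_1 = (-1.067 + 2.571087) / (-2.736) = -0.5497,   |z_1| = 0.5497.
  z_2 = (-1.067 - 2.571087) / (-2.736) = 1.3297,   |z_2| = 1.3297.
Moduli of all roots: 0.5497, 1.3297.
All moduli strictly greater than 1? No.
Verdict: Not stationary.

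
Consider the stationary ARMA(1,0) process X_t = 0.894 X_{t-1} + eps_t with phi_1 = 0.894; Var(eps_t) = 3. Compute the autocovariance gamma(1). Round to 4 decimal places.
\gamma(1) = 13.3590

Multiply the model equation by X_{t-k} and take expectations. With theta_0 = psi_0 = 1 and psi_j the MA(infinity) weights, this gives
  gamma(k) - sum_i phi_i gamma(k-i) = c_k,
  c_k = sigma^2 * sum_{j=k..q} theta_j psi_{j-k}   (c_k = 0 for k > q),
using gamma(-m) = gamma(m).
Pure AR (q = 0): c_0 = sigma^2 = 3, c_k = 0 for k >= 1.
Equations for k = 0 and k = 1 (AR order 1):
  gamma(0) = phi_1 gamma(1) + c_0
  gamma(1) = phi_1 gamma(0) + c_1
Substituting the second into the first: gamma(0) (1 - phi_1^2) = c_0 + phi_1 c_1, so
  gamma(0) = c_0 / (1 - phi_1^2) = 3 / (1 - (0.894)^2) = 3 / 0.200764 = 14.942918.
  gamma(1) = phi_1 gamma(0) = (0.894)(14.942918) = 13.358969.
Therefore gamma(1) = 13.3590 (to 4 decimal places).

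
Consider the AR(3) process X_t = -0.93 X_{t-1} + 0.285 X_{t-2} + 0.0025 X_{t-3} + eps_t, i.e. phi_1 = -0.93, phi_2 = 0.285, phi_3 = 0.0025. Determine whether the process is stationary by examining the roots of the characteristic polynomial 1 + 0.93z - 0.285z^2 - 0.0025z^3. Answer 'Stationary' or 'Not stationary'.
\text{Not stationary}

The AR(p) characteristic polynomial is P(z) = 1 + 0.93z - 0.285z^2 - 0.0025z^3.
Stationarity requires all roots to lie outside the unit circle, i.e. |z| > 1 for every root.
Degree 3: look for a simple real root z0 first, then factor out (1 - z/z0) and solve the remaining quadratic.
Testing z0 = 4: P(4) = 1 + (0.93)(4) + (-0.285)(4)^2 + (-0.0025)(4)^3
  = 1 + (3.72) + (-4.56) + (-0.16) = 0.  So z_0 = 4 is a root, |z_0| = 4.
Divide out the factor (1 - 0.25 z) = (1 - z/z0) (since 1/z0 = 0.25):
  P(z) = (1 - 0.25 z)(1 + (1.18) z + (0.01) z^2)
  [check: z-coef 1.18 - (0.25) = 0.93; z^2-coef 0.01 - (0.25)(1.18) = -0.285; z^3-coef -(0.25)(0.01) = -0.0025.]
Remaining roots from the quadratic factor 1 + (1.18) z + (0.01) z^2:
  Set 1 + (1.18) z + (0.01) z^2 = 0, i.e. a z^2 + b z + c = 0 with a = 0.01, b = 1.18, c = 1.
  Discriminant D = b^2 - 4ac = (1.18)^2 - 4*(0.01)*1 = 1.3924 - (0.04) = 1.3524.
  D >= 0, so the roots are real: z = (-b +/- sqrt(D)) / (2a) = (-1.18 +/- 1.162927) / (0.02).
    z_1 = (-1.18 + 1.162927) / (0.02) = -0.8536,   |z_1| = 0.8536.
    z_2 = (-1.18 - 1.162927) / (0.02) = -117.1464,   |z_2| = 117.1464.
Moduli of all roots: 4.0000, 0.8536, 117.1464.
All moduli strictly greater than 1? No.
Verdict: Not stationary.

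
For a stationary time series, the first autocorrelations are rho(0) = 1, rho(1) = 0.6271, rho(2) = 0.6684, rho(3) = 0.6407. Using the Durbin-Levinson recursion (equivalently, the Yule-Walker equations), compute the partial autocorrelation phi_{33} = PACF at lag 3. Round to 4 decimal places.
\phi_{33} = 0.2640

The PACF at lag k is phi_{kk}, the last component of the solution
to the Yule-Walker system G_k phi = r_k where
  (G_k)_{ij} = rho(|i - j|), (r_k)_i = rho(i), i,j = 1..k.
Equivalently, Durbin-Levinson gives phi_{kk} iteratively:
  phi_{11} = rho(1)
  phi_{kk} = [rho(k) - sum_{j=1..k-1} phi_{k-1,j} rho(k-j)]
            / [1 - sum_{j=1..k-1} phi_{k-1,j} rho(j)],
  phi_{k,j} = phi_{k-1,j} - phi_{kk} phi_{k-1,k-j},  j = 1..k-1.
Step k = 1:
  phi_11 = rho(1) = 0.6271.
Step k = 2:
  phi_22 = [rho(2) - phi_11 rho(1)] / [1 - phi_11 rho(1)] = [0.6684 - (0.6271)(0.6271)] / [1 - (0.6271)(0.6271)]
         = 0.27514559 / 0.60674559 = 0.453478.
  Update: phi_21 = phi_11 - phi_22 phi_11 = 0.6271 - (0.453478)(0.6271) = 0.342724.
Step k = 3:
  phi_33 = [rho(3) - phi_21 rho(2) - phi_22 rho(1)] / [1 - phi_21 rho(1) - phi_22 rho(2)]
    numerator   = 0.6407 - (0.342724)(0.6684) - (0.453478)(0.6271) = 0.12724732
    denominator = 1 - (0.342724)(0.6271) - (0.453478)(0.6684) = 0.4819732
  phi_33 = 0.12724732 / 0.4819732 = 0.264.
Therefore phi_{33} = 0.2640.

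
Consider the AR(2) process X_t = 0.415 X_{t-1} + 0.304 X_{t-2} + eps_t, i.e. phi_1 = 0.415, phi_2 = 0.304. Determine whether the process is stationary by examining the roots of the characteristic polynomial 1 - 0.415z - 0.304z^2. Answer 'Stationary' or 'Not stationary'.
\text{Stationary}

The AR(p) characteristic polynomial is P(z) = 1 - 0.415z - 0.304z^2.
Stationarity requires all roots to lie outside the unit circle, i.e. |z| > 1 for every root.
Set 1 + (-0.415) z + (-0.304) z^2 = 0, i.e. a z^2 + b z + c = 0 with a = -0.304, b = -0.415, c = 1.
Discriminant D = b^2 - 4ac = (-0.415)^2 - 4*(-0.304)*1 = 0.172225 - (-1.216) = 1.388225.
D >= 0, so the roots are real: z = (-b +/- sqrt(D)) / (2a) = (0.415 +/- 1.17823) / (-0.608).
  z_1 = (0.415 + 1.17823) / (-0.608) = -2.6204,   |z_1| = 2.6204.
  z_2 = (0.415 - 1.17823) / (-0.608) = 1.2553,   |z_2| = 1.2553.
Moduli of all roots: 2.6204, 1.2553.
All moduli strictly greater than 1? Yes.
Verdict: Stationary.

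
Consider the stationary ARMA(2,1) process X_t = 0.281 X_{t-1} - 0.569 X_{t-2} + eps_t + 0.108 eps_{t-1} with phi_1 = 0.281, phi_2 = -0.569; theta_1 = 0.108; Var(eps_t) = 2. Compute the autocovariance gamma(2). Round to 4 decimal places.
\gamma(2) = -1.6259

Multiply the model equation by X_{t-k} and take expectations. With theta_0 = psi_0 = 1 and psi_j the MA(infinity) weights, this gives
  gamma(k) - sum_i phi_i gamma(k-i) = c_k,
  c_k = sigma^2 * sum_{j=k..q} theta_j psi_{j-k}   (c_k = 0 for k > q),
using gamma(-m) = gamma(m).
psi-weights needed (psi_j = theta_j + sum_i phi_i psi_{j-i}):
  psi_1 = theta_1 + phi_1 = 0.108 + (0.281) = 0.389
Right-hand sides:
  c_0 = sigma^2 (1 + theta_1 psi_1) = 2 * (1 + (0.108)(0.389)) = 2 * 1.042012 = 2.084024
  c_1 = sigma^2 theta_1 = 2 * (0.108) = 0.216
  c_2 = 0
Equations for k = 0, 1, 2 (AR order 2, c_2 = 0):
  (E0) gamma(0) = phi_1 gamma(1) + phi_2 gamma(2) + c_0
  (E1) gamma(1) = phi_1 gamma(0) + phi_2 gamma(1) + c_1
  (E2) gamma(2) = phi_1 gamma(1) + phi_2 gamma(0)
From (E1): gamma(1) = A gamma(0) + B with
  A = phi_1 / (1 - phi_2) = 0.281 / 1.569 = 0.179095,   B = c_1 / (1 - phi_2) = 0.216 / 1.569 = 0.137667.
Insert (E2) into (E0): gamma(0) (1 - phi_2^2) = phi_1 (1 + phi_2) gamma(1) + c_0.
  phi_1 (1 + phi_2) = (0.281)(0.431) = 0.121111,   1 - phi_2^2 = 0.676239.
Replace gamma(1) by A gamma(0) + B and collect gamma(0):
  gamma(0) [0.676239 - (0.121111)(0.179095)] = (0.121111)(0.137667) + 2.084024
  gamma(0) * 0.654549 = 2.100697
  gamma(0) = 2.100697 / 0.654549 = 3.209383.
  gamma(1) = A gamma(0) + B = (0.179095)(3.209383) + (0.137667) = 0.712452.
  gamma(2) = phi_1 gamma(1) + phi_2 gamma(0) = (0.281)(0.712452) + (-0.569)(3.209383) = -1.62594.
Therefore gamma(2) = -1.6259 (to 4 decimal places).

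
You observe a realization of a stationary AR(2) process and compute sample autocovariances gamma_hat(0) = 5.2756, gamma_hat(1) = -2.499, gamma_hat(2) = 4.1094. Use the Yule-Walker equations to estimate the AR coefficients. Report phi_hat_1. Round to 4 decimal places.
\hat\phi_{1} = -0.1350

The Yule-Walker equations for an AR(p) process read, in matrix form,
  Gamma_p phi = r_p,   with   (Gamma_p)_{ij} = gamma(|i - j|),
                       (r_p)_i = gamma(i),   i,j = 1..p.
Substitute the sample gammas (Toeplitz matrix and right-hand side of size 2):
  Gamma_p = [[5.2756, -2.499], [-2.499, 5.2756]]
  r_p     = [-2.499, 4.1094]
Written out:
  5.2756 phi_1 - 2.499 phi_2 = -2.499
  -2.499 phi_1 + 5.2756 phi_2 = 4.1094
Solve by Cramer's rule:
  det = gamma(0)^2 - gamma(1)^2 = (5.2756)^2 - (-2.499)^2 = 27.83195536 - 6.245001 = 21.58695436
  phi_hat_1 = [gamma(1) gamma(0) - gamma(1) gamma(2)] / det = [(-2.499)(5.2756) - (-2.499)(4.1094)] / 21.58695436 = -2.9143338 / 21.58695436 = -0.135
  phi_hat_2 = [gamma(0) gamma(2) - gamma(1)^2] / det = [(5.2756)(4.1094) - (-2.499)^2] / 21.58695436 = 15.43454964 / 21.58695436 = 0.715
So phi_hat = [-0.1350, 0.7150].
Therefore phi_hat_1 = -0.1350.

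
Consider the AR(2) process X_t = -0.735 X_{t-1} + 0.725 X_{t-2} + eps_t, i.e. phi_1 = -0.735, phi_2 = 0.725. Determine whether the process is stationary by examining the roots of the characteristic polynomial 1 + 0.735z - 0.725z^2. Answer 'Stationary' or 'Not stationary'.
\text{Not stationary}

The AR(p) characteristic polynomial is P(z) = 1 + 0.735z - 0.725z^2.
Stationarity requires all roots to lie outside the unit circle, i.e. |z| > 1 for every root.
Set 1 + (0.735) z + (-0.725) z^2 = 0, i.e. a z^2 + b z + c = 0 with a = -0.725, b = 0.735, c = 1.
Discriminant D = b^2 - 4ac = (0.735)^2 - 4*(-0.725)*1 = 0.540225 - (-2.9) = 3.440225.
D >= 0, so the roots are real: z = (-b +/- sqrt(D)) / (2a) = (-0.735 +/- 1.854784) / (-1.45).
  z_1 = (-0.735 + 1.854784) / (-1.45) = -0.7723,   |z_1| = 0.7723.
  z_2 = (-0.735 - 1.854784) / (-1.45) = 1.7861,   |z_2| = 1.7861.
Moduli of all roots: 0.7723, 1.7861.
All moduli strictly greater than 1? No.
Verdict: Not stationary.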